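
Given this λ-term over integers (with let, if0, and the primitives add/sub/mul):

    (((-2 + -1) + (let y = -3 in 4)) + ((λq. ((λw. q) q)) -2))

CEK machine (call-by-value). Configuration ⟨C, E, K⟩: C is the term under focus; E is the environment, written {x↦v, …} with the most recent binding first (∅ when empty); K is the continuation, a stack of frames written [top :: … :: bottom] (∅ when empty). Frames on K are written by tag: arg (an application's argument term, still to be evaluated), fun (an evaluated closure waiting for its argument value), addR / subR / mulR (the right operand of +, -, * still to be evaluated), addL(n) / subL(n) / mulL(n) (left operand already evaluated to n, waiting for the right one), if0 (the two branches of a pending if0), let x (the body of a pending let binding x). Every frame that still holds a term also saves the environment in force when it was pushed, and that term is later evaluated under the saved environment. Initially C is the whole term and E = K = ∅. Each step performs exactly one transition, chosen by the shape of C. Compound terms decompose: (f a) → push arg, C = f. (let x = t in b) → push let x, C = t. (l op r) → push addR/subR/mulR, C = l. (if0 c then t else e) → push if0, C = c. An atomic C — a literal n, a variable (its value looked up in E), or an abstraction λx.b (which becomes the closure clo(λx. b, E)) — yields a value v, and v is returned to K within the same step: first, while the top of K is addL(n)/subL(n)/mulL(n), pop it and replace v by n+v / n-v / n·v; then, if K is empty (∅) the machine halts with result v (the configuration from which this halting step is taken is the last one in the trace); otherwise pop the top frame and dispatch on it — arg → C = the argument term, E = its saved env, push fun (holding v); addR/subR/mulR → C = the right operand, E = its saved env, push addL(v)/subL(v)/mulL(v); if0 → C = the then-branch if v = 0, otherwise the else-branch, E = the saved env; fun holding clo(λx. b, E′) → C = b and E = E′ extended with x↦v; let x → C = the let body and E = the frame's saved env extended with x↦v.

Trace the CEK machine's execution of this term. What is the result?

[0] <C=(((-2 + -1) + (let y = -3 in 4)) + ((λq. ((λw. q) q)) -2)), E=∅, K=∅>
[1] <C=((-2 + -1) + (let y = -3 in 4)), E=∅, K=[addR]>
[2] <C=(-2 + -1), E=∅, K=[addR :: addR]>
[3] <C=-2, E=∅, K=[addR :: addR :: addR]>
[4] <C=-1, E=∅, K=[addL(-2) :: addR :: addR]>
[5] <C=(let y = -3 in 4), E=∅, K=[addL(-3) :: addR]>
[6] <C=-3, E=∅, K=[let y :: addL(-3) :: addR]>
[7] <C=4, E={y↦-3}, K=[addL(-3) :: addR]>
[8] <C=((λq. ((λw. q) q)) -2), E=∅, K=[addL(1)]>
[9] <C=(λq. ((λw. q) q)), E=∅, K=[arg :: addL(1)]>
[10] <C=-2, E=∅, K=[fun :: addL(1)]>
[11] <C=((λw. q) q), E={q↦-2}, K=[addL(1)]>
[12] <C=(λw. q), E={q↦-2}, K=[arg :: addL(1)]>
[13] <C=q, E={q↦-2}, K=[fun :: addL(1)]>
[14] <C=q, E={w↦-2, q↦-2}, K=[addL(1)]>
→ final value -1

Answer: -1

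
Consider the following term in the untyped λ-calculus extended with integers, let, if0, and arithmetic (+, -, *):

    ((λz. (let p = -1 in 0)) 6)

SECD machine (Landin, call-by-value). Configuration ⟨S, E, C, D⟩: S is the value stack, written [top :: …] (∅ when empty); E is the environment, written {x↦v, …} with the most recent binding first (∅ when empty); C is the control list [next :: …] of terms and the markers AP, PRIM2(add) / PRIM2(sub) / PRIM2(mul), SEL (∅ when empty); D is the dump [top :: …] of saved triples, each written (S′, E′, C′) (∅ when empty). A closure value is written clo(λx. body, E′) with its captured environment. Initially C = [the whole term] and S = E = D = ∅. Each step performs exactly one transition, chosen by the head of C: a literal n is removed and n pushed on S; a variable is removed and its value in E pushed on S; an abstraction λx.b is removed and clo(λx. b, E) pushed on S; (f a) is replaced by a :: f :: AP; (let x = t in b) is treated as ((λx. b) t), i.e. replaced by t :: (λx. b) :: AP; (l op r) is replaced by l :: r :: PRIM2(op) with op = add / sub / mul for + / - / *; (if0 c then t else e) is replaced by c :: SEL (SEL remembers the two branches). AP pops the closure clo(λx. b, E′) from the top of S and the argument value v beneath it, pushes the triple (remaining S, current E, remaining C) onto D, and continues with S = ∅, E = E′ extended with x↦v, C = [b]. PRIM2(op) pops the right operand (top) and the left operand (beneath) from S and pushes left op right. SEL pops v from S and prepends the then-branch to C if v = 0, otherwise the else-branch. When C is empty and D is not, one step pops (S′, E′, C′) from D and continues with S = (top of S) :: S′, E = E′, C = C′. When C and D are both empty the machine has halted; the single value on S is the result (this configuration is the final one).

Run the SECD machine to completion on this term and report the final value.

Answer: 0

Machine steps:
step 0: <S=∅, E=∅, C=[((λz. (let p = -1 in 0)) 6)], D=∅>
step 1: <S=∅, E=∅, C=[6 :: (λz. (let p = -1 in 0)) :: AP], D=∅>
step 2: <S=[6], E=∅, C=[(λz. (let p = -1 in 0)) :: AP], D=∅>
step 3: <S=[clo(λz. (let p = -1 in 0), ∅) :: 6], E=∅, C=[AP], D=∅>
step 4: <S=∅, E={z↦6}, C=[(let p = -1 in 0)], D=[(∅, ∅, ∅)]>
step 5: <S=∅, E={z↦6}, C=[-1 :: (λp. 0) :: AP], D=[(∅, ∅, ∅)]>
step 6: <S=[-1], E={z↦6}, C=[(λp. 0) :: AP], D=[(∅, ∅, ∅)]>
step 7: <S=[clo(λp. 0, {z↦6}) :: -1], E={z↦6}, C=[AP], D=[(∅, ∅, ∅)]>
step 8: <S=∅, E={p↦-1, z↦6}, C=[0], D=[(∅, {z↦6}, ∅) :: (∅, ∅, ∅)]>
step 9: <S=[0], E={p↦-1, z↦6}, C=∅, D=[(∅, {z↦6}, ∅) :: (∅, ∅, ∅)]>
step 10: <S=[0], E={z↦6}, C=∅, D=[(∅, ∅, ∅)]>
step 11: <S=[0], E=∅, C=∅, D=∅>
→ final value 0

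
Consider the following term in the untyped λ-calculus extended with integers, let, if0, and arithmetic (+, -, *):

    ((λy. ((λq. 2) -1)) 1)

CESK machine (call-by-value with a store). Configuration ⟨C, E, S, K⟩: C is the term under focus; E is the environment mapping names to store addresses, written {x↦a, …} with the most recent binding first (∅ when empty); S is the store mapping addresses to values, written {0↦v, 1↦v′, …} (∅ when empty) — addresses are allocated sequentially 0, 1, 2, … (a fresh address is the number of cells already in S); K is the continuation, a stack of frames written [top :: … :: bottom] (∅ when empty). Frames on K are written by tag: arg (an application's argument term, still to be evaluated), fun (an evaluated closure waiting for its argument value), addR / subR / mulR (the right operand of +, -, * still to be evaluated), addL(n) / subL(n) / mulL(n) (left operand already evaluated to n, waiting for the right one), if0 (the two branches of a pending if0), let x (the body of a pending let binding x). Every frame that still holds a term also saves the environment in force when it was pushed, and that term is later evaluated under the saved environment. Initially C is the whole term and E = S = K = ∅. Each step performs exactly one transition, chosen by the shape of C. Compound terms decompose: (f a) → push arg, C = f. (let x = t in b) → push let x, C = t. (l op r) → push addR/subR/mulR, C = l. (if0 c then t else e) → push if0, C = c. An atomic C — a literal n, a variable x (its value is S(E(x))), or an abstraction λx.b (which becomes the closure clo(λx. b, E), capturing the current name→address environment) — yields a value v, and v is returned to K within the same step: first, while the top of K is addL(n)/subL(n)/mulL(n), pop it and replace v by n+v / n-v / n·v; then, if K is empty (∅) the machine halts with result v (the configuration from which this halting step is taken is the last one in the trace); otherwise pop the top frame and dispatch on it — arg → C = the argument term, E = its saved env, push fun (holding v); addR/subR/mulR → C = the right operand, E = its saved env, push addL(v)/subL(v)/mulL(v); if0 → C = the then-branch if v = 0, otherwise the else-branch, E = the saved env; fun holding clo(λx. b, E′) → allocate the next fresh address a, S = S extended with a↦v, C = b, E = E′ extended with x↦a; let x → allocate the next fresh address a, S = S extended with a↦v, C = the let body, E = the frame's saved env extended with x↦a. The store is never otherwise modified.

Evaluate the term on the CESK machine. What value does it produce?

Answer: 2

Machine steps:
step 0: ⟨C=((λy. ((λq. 2) -1)) 1); E=∅; S=∅; K=∅⟩
step 1: ⟨C=(λy. ((λq. 2) -1)); E=∅; S=∅; K=[arg]⟩
step 2: ⟨C=1; E=∅; S=∅; K=[fun]⟩
step 3: ⟨C=((λq. 2) -1); E={y↦0}; S={0↦1}; K=∅⟩
step 4: ⟨C=(λq. 2); E={y↦0}; S={0↦1}; K=[arg]⟩
step 5: ⟨C=-1; E={y↦0}; S={0↦1}; K=[fun]⟩
step 6: ⟨C=2; E={q↦1, y↦0}; S={0↦1, 1↦-1}; K=∅⟩
→ final value 2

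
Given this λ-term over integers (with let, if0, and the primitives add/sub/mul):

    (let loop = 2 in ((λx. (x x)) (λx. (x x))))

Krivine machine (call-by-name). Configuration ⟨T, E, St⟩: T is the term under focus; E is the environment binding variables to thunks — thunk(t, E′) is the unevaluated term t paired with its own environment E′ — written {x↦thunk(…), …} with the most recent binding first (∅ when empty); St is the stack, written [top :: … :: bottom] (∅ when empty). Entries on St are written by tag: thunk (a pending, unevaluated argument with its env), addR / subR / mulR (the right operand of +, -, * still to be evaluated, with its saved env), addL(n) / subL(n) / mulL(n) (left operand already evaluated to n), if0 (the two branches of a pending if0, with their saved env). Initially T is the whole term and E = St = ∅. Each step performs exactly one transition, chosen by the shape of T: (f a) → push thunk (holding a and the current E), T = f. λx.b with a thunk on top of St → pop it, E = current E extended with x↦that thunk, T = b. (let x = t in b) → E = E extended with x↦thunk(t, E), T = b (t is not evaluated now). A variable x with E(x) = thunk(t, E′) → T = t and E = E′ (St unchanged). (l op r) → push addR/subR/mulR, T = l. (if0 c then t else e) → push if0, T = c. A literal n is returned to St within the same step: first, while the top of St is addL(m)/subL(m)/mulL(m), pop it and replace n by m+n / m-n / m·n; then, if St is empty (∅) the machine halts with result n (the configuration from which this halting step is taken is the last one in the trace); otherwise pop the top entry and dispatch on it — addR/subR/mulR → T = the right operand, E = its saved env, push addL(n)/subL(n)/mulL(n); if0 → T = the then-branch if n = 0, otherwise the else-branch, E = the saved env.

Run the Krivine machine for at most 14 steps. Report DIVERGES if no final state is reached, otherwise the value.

0. [T=(let loop = 2 in ((λx. (x x)) (λx. (x x)))) | E=∅ | St=∅]
1. [T=((λx. (x x)) (λx. (x x))) | E={loop↦thunk(2, ∅)} | St=∅]
2. [T=(λx. (x x)) | E={loop↦thunk(2, ∅)} | St=[thunk]]
3. [T=(x x) | E={x↦thunk((λx. (x x)), {loop↦thunk(2, ∅)}), loop↦thunk(2, ∅)} | St=∅]
4. [T=x | E={x↦thunk((λx. (x x)), {loop↦thunk(2, ∅)}), loop↦thunk(2, ∅)} | St=[thunk]]
5. [T=(λx. (x x)) | E={loop↦thunk(2, ∅)} | St=[thunk]]
6. [T=(x x) | E={x↦thunk(x, {x↦thunk((λx. (x x)), {loop↦thunk(2, ∅)}), loop↦thunk(2, ∅)}), loop↦thunk(2, ∅)} | St=∅]
7. [T=x | E={x↦thunk(x, {x↦thunk((λx. (x x)), {loop↦thunk(2, ∅)}), loop↦thunk(2, ∅)}), loop↦thunk(2, ∅)} | St=[thunk]]
8. [T=x | E={x↦thunk((λx. (x x)), {loop↦thunk(2, ∅)}), loop↦thunk(2, ∅)} | St=[thunk]]
9. [T=(λx. (x x)) | E={loop↦thunk(2, ∅)} | St=[thunk]]
10. [T=(x x) | E={x↦thunk(x, {x↦thunk(x, {x↦thunk((λx. (x x)), {loop↦thunk(2, ∅)}), loop↦thunk(2, ∅)}), loop↦thunk(2, ∅)}), loop↦thunk(2, ∅)} | St=∅]
11. [T=x | E={x↦thunk(x, {x↦thunk(x, {x↦thunk((λx. (x x)), {loop↦thunk(2, ∅)}), loop↦thunk(2, ∅)}), loop↦thunk(2, ∅)}), loop↦thunk(2, ∅)} | St=[thunk]]
12. [T=x | E={x↦thunk(x, {x↦thunk((λx. (x x)), {loop↦thunk(2, ∅)}), loop↦thunk(2, ∅)}), loop↦thunk(2, ∅)} | St=[thunk]]
13. [T=x | E={x↦thunk((λx. (x x)), {loop↦thunk(2, ∅)}), loop↦thunk(2, ∅)} | St=[thunk]]
14. [T=(λx. (x x)) | E={loop↦thunk(2, ∅)} | St=[thunk]]
→ 14 transitions taken and the configuration is still not final: no result within 14 steps

Answer: DIVERGES (no final state within 14 steps)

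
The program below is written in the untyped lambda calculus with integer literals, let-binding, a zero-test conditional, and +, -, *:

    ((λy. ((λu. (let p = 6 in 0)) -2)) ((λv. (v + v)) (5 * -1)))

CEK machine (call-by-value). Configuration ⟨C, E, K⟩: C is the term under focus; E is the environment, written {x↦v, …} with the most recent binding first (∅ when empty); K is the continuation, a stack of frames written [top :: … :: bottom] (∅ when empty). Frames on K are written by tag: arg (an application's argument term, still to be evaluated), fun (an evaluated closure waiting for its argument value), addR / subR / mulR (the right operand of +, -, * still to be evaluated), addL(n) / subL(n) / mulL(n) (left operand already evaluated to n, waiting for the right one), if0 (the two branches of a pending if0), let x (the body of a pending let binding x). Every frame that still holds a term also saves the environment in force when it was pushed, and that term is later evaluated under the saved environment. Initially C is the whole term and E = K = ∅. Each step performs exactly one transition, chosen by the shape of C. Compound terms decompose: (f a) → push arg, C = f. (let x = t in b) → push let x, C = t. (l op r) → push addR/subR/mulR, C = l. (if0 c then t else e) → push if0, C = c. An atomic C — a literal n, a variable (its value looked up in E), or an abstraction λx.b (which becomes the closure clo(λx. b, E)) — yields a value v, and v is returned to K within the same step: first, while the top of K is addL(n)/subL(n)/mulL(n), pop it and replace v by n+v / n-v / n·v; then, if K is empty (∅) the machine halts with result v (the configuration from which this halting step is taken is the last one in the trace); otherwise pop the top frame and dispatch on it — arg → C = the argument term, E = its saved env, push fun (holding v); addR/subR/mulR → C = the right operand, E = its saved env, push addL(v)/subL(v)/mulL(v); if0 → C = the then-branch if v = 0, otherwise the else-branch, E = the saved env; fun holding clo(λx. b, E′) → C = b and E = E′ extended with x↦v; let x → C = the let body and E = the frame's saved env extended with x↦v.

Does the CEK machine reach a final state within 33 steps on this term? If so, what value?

step 0: ⟨C=((λy. ((λu. (let p = 6 in 0)) -2)) ((λv. (v + v)) (5 * -1))); E=∅; K=∅⟩
step 1: ⟨C=(λy. ((λu. (let p = 6 in 0)) -2)); E=∅; K=[arg]⟩
step 2: ⟨C=((λv. (v + v)) (5 * -1)); E=∅; K=[fun]⟩
step 3: ⟨C=(λv. (v + v)); E=∅; K=[arg :: fun]⟩
step 4: ⟨C=(5 * -1); E=∅; K=[fun :: fun]⟩
step 5: ⟨C=5; E=∅; K=[mulR :: fun :: fun]⟩
step 6: ⟨C=-1; E=∅; K=[mulL(5) :: fun :: fun]⟩
step 7: ⟨C=(v + v); E={v↦-5}; K=[fun]⟩
step 8: ⟨C=v; E={v↦-5}; K=[addR :: fun]⟩
step 9: ⟨C=v; E={v↦-5}; K=[addL(-5) :: fun]⟩
step 10: ⟨C=((λu. (let p = 6 in 0)) -2); E={y↦-10}; K=∅⟩
step 11: ⟨C=(λu. (let p = 6 in 0)); E={y↦-10}; K=[arg]⟩
step 12: ⟨C=-2; E={y↦-10}; K=[fun]⟩
step 13: ⟨C=(let p = 6 in 0); E={u↦-2, y↦-10}; K=∅⟩
step 14: ⟨C=6; E={u↦-2, y↦-10}; K=[let p]⟩
step 15: ⟨C=0; E={p↦6, u↦-2, y↦-10}; K=∅⟩
→ final value 0

Answer: 0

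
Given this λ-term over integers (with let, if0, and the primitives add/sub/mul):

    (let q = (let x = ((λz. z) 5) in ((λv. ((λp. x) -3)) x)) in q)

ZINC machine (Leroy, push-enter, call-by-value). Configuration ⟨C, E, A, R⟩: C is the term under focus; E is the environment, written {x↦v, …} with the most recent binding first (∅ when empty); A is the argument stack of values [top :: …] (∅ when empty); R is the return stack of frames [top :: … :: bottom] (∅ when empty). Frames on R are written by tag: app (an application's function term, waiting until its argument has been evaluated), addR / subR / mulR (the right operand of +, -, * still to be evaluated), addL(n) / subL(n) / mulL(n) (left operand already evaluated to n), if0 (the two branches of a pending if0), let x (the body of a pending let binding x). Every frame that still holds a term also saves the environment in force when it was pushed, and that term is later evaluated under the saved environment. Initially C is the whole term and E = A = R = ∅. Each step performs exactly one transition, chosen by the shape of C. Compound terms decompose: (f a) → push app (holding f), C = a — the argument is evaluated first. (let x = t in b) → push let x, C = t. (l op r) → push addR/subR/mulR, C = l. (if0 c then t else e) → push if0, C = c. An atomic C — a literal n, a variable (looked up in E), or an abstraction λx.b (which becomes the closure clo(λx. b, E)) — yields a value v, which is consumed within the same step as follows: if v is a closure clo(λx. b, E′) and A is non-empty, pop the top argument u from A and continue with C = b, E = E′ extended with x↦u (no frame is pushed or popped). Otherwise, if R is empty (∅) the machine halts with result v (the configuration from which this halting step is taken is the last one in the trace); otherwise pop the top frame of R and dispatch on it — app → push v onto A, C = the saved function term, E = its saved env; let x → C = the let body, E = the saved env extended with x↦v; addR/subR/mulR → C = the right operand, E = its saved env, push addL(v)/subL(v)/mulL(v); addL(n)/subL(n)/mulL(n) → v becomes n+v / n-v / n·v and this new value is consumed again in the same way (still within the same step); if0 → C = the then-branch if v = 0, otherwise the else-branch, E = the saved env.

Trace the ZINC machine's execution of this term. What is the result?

0. ⟨C=(let q = (let x = ((λz. z) 5) in ((λv. ((λp. x) -3)) x)) in q); E=∅; A=∅; R=∅⟩
1. ⟨C=(let x = ((λz. z) 5) in ((λv. ((λp. x) -3)) x)); E=∅; A=∅; R=[let q]⟩
2. ⟨C=((λz. z) 5); E=∅; A=∅; R=[let x :: let q]⟩
3. ⟨C=5; E=∅; A=∅; R=[app :: let x :: let q]⟩
4. ⟨C=(λz. z); E=∅; A=[5]; R=[let x :: let q]⟩
5. ⟨C=z; E={z↦5}; A=∅; R=[let x :: let q]⟩
6. ⟨C=((λv. ((λp. x) -3)) x); E={x↦5}; A=∅; R=[let q]⟩
7. ⟨C=x; E={x↦5}; A=∅; R=[app :: let q]⟩
8. ⟨C=(λv. ((λp. x) -3)); E={x↦5}; A=[5]; R=[let q]⟩
9. ⟨C=((λp. x) -3); E={v↦5, x↦5}; A=∅; R=[let q]⟩
10. ⟨C=-3; E={v↦5, x↦5}; A=∅; R=[app :: let q]⟩
11. ⟨C=(λp. x); E={v↦5, x↦5}; A=[-3]; R=[let q]⟩
12. ⟨C=x; E={p↦-3, v↦5, x↦5}; A=∅; R=[let q]⟩
13. ⟨C=q; E={q↦5}; A=∅; R=∅⟩
→ final value 5

Answer: 5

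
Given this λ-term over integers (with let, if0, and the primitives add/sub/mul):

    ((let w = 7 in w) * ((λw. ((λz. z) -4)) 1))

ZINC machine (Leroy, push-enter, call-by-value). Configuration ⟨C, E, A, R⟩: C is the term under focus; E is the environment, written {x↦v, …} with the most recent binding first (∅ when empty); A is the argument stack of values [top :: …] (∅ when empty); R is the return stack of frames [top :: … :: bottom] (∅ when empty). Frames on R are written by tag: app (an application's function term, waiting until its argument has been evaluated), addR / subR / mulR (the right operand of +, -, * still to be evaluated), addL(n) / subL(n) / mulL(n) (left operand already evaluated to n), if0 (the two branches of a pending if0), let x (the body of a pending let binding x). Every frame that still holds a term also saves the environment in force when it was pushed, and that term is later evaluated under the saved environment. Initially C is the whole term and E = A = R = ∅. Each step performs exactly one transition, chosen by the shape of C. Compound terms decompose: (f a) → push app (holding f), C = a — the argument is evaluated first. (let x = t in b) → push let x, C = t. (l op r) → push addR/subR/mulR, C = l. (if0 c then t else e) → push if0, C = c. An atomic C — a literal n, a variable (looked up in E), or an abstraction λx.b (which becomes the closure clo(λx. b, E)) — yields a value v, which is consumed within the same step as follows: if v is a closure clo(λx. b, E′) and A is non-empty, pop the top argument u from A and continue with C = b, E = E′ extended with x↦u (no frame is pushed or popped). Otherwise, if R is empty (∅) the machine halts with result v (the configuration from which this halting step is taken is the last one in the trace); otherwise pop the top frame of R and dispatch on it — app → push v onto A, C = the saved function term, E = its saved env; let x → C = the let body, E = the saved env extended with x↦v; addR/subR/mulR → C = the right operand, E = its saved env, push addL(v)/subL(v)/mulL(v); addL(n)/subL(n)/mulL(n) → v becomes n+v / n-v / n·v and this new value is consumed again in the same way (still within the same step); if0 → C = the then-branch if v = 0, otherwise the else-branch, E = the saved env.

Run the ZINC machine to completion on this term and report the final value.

step 0: [C=((let w = 7 in w) * ((λw. ((λz. z) -4)) 1)) | E=∅ | A=∅ | R=∅]
step 1: [C=(let w = 7 in w) | E=∅ | A=∅ | R=[mulR]]
step 2: [C=7 | E=∅ | A=∅ | R=[let w :: mulR]]
step 3: [C=w | E={w↦7} | A=∅ | R=[mulR]]
step 4: [C=((λw. ((λz. z) -4)) 1) | E=∅ | A=∅ | R=[mulL(7)]]
step 5: [C=1 | E=∅ | A=∅ | R=[app :: mulL(7)]]
step 6: [C=(λw. ((λz. z) -4)) | E=∅ | A=[1] | R=[mulL(7)]]
step 7: [C=((λz. z) -4) | E={w↦1} | A=∅ | R=[mulL(7)]]
step 8: [C=-4 | E={w↦1} | A=∅ | R=[app :: mulL(7)]]
step 9: [C=(λz. z) | E={w↦1} | A=[-4] | R=[mulL(7)]]
step 10: [C=z | E={z↦-4, w↦1} | A=∅ | R=[mulL(7)]]
→ final value -28

Answer: -28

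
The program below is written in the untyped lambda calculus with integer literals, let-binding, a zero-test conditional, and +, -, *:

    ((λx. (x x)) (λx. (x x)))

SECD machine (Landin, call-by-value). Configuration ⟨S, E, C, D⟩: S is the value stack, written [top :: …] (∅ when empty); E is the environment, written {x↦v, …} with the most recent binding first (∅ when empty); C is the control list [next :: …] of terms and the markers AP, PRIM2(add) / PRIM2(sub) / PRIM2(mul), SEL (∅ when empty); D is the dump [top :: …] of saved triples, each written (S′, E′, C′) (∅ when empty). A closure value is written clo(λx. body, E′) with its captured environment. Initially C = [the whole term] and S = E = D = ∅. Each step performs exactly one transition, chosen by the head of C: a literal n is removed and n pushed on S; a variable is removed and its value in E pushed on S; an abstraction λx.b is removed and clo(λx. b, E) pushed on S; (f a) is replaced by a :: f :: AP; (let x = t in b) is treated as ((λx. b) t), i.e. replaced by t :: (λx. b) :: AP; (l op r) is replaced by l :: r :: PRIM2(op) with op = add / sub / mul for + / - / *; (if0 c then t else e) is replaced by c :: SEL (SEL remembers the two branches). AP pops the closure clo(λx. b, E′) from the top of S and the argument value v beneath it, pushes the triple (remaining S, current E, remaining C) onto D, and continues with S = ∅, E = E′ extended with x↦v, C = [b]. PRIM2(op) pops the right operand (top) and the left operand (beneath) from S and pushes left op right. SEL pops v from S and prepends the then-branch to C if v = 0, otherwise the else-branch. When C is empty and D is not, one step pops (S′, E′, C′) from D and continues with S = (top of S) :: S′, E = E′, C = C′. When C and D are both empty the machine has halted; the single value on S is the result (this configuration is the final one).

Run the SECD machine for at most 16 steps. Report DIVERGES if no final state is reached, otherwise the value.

0. ⟨S=∅; E=∅; C=[((λx. (x x)) (λx. (x x)))]; D=∅⟩
1. ⟨S=∅; E=∅; C=[(λx. (x x)) :: (λx. (x x)) :: AP]; D=∅⟩
2. ⟨S=[clo(λx. (x x), ∅)]; E=∅; C=[(λx. (x x)) :: AP]; D=∅⟩
3. ⟨S=[clo(λx. (x x), ∅) :: clo(λx. (x x), ∅)]; E=∅; C=[AP]; D=∅⟩
4. ⟨S=∅; E={x↦clo(λx. (x x), ∅)}; C=[(x x)]; D=[(∅, ∅, ∅)]⟩
5. ⟨S=∅; E={x↦clo(λx. (x x), ∅)}; C=[x :: x :: AP]; D=[(∅, ∅, ∅)]⟩
6. ⟨S=[clo(λx. (x x), ∅)]; E={x↦clo(λx. (x x), ∅)}; C=[x :: AP]; D=[(∅, ∅, ∅)]⟩
7. ⟨S=[clo(λx. (x x), ∅) :: clo(λx. (x x), ∅)]; E={x↦clo(λx. (x x), ∅)}; C=[AP]; D=[(∅, ∅, ∅)]⟩
8. ⟨S=∅; E={x↦clo(λx. (x x), ∅)}; C=[(x x)]; D=[(∅, {x↦clo(λx. (x x), ∅)}, ∅) :: (∅, ∅, ∅)]⟩
9. ⟨S=∅; E={x↦clo(λx. (x x), ∅)}; C=[x :: x :: AP]; D=[(∅, {x↦clo(λx. (x x), ∅)}, ∅) :: (∅, ∅, ∅)]⟩
10. ⟨S=[clo(λx. (x x), ∅)]; E={x↦clo(λx. (x x), ∅)}; C=[x :: AP]; D=[(∅, {x↦clo(λx. (x x), ∅)}, ∅) :: (∅, ∅, ∅)]⟩
11. ⟨S=[clo(λx. (x x), ∅) :: clo(λx. (x x), ∅)]; E={x↦clo(λx. (x x), ∅)}; C=[AP]; D=[(∅, {x↦clo(λx. (x x), ∅)}, ∅) :: (∅, ∅, ∅)]⟩
12. ⟨S=∅; E={x↦clo(λx. (x x), ∅)}; C=[(x x)]; D=[(∅, {x↦clo(λx. (x x), ∅)}, ∅) :: (∅, {x↦clo(λx. (x x), ∅)}, ∅) :: (∅, ∅, ∅)]⟩
13. ⟨S=∅; E={x↦clo(λx. (x x), ∅)}; C=[x :: x :: AP]; D=[(∅, {x↦clo(λx. (x x), ∅)}, ∅) :: (∅, {x↦clo(λx. (x x), ∅)}, ∅) :: (∅, ∅, ∅)]⟩
14. ⟨S=[clo(λx. (x x), ∅)]; E={x↦clo(λx. (x x), ∅)}; C=[x :: AP]; D=[(∅, {x↦clo(λx. (x x), ∅)}, ∅) :: (∅, {x↦clo(λx. (x x), ∅)}, ∅) :: (∅, ∅, ∅)]⟩
15. ⟨S=[clo(λx. (x x), ∅) :: clo(λx. (x x), ∅)]; E={x↦clo(λx. (x x), ∅)}; C=[AP]; D=[(∅, {x↦clo(λx. (x x), ∅)}, ∅) :: (∅, {x↦clo(λx. (x x), ∅)}, ∅) :: (∅, ∅, ∅)]⟩
16. ⟨S=∅; E={x↦clo(λx. (x x), ∅)}; C=[(x x)]; D=[(∅, {x↦clo(λx. (x x), ∅)}, ∅) :: (∅, {x↦clo(λx. (x x), ∅)}, ∅) :: (∅, {x↦clo(λx. (x x), ∅)}, ∅) :: (∅, ∅, ∅)]⟩
→ 16 transitions taken and the configuration is still not final: no result within 16 steps

Answer: DIVERGES (no final state within 16 steps)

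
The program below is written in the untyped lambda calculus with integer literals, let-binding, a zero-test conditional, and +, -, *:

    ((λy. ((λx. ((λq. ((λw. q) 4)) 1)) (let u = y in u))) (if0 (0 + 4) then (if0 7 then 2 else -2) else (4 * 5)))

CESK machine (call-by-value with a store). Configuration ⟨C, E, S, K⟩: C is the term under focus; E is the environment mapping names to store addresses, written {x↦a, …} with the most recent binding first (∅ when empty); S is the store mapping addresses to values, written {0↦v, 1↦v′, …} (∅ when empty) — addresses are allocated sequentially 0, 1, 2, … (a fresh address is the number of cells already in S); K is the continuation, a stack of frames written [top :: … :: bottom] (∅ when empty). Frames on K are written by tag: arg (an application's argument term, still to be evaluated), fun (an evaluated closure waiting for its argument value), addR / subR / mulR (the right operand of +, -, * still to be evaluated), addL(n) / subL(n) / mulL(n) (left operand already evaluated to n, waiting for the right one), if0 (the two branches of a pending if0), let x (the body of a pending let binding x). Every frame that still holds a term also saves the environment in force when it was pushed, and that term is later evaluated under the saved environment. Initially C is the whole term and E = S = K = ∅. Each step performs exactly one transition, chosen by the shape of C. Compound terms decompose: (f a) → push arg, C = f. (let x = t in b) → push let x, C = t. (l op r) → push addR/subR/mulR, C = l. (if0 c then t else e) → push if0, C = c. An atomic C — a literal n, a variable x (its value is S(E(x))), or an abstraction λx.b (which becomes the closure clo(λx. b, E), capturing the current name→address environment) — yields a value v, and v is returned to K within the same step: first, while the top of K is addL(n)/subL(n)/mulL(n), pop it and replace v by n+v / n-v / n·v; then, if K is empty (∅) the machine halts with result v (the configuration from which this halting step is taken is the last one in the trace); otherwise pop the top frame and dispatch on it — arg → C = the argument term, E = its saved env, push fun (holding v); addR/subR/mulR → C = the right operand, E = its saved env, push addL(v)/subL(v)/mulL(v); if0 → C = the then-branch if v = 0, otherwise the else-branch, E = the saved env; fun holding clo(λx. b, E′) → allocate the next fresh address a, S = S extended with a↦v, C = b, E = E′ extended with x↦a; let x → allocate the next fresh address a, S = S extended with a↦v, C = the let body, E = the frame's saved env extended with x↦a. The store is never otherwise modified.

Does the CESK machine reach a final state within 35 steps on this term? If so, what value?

0. [C=((λy. ((λx. ((λq. ((λw. q) 4)) 1)) (let u = y in u))) (if0 (0 + 4) then (if0 7 then 2 else -2) else (4 * 5))) | E=∅ | S=∅ | K=∅]
1. [C=(λy. ((λx. ((λq. ((λw. q) 4)) 1)) (let u = y in u))) | E=∅ | S=∅ | K=[arg]]
2. [C=(if0 (0 + 4) then (if0 7 then 2 else -2) else (4 * 5)) | E=∅ | S=∅ | K=[fun]]
3. [C=(0 + 4) | E=∅ | S=∅ | K=[if0 :: fun]]
4. [C=0 | E=∅ | S=∅ | K=[addR :: if0 :: fun]]
5. [C=4 | E=∅ | S=∅ | K=[addL(0) :: if0 :: fun]]
6. [C=(4 * 5) | E=∅ | S=∅ | K=[fun]]
7. [C=4 | E=∅ | S=∅ | K=[mulR :: fun]]
8. [C=5 | E=∅ | S=∅ | K=[mulL(4) :: fun]]
9. [C=((λx. ((λq. ((λw. q) 4)) 1)) (let u = y in u)) | E={y↦0} | S={0↦20} | K=∅]
10. [C=(λx. ((λq. ((λw. q) 4)) 1)) | E={y↦0} | S={0↦20} | K=[arg]]
11. [C=(let u = y in u) | E={y↦0} | S={0↦20} | K=[fun]]
12. [C=y | E={y↦0} | S={0↦20} | K=[let u :: fun]]
13. [C=u | E={u↦1, y↦0} | S={0↦20, 1↦20} | K=[fun]]
14. [C=((λq. ((λw. q) 4)) 1) | E={x↦2, y↦0} | S={0↦20, 1↦20, 2↦20} | K=∅]
15. [C=(λq. ((λw. q) 4)) | E={x↦2, y↦0} | S={0↦20, 1↦20, 2↦20} | K=[arg]]
16. [C=1 | E={x↦2, y↦0} | S={0↦20, 1↦20, 2↦20} | K=[fun]]
17. [C=((λw. q) 4) | E={q↦3, x↦2, y↦0} | S={0↦20, 1↦20, 2↦20, 3↦1} | K=∅]
18. [C=(λw. q) | E={q↦3, x↦2, y↦0} | S={0↦20, 1↦20, 2↦20, 3↦1} | K=[arg]]
19. [C=4 | E={q↦3, x↦2, y↦0} | S={0↦20, 1↦20, 2↦20, 3↦1} | K=[fun]]
20. [C=q | E={w↦4, q↦3, x↦2, y↦0} | S={0↦20, 1↦20, 2↦20, 3↦1, 4↦4} | K=∅]
→ final value 1

Answer: 1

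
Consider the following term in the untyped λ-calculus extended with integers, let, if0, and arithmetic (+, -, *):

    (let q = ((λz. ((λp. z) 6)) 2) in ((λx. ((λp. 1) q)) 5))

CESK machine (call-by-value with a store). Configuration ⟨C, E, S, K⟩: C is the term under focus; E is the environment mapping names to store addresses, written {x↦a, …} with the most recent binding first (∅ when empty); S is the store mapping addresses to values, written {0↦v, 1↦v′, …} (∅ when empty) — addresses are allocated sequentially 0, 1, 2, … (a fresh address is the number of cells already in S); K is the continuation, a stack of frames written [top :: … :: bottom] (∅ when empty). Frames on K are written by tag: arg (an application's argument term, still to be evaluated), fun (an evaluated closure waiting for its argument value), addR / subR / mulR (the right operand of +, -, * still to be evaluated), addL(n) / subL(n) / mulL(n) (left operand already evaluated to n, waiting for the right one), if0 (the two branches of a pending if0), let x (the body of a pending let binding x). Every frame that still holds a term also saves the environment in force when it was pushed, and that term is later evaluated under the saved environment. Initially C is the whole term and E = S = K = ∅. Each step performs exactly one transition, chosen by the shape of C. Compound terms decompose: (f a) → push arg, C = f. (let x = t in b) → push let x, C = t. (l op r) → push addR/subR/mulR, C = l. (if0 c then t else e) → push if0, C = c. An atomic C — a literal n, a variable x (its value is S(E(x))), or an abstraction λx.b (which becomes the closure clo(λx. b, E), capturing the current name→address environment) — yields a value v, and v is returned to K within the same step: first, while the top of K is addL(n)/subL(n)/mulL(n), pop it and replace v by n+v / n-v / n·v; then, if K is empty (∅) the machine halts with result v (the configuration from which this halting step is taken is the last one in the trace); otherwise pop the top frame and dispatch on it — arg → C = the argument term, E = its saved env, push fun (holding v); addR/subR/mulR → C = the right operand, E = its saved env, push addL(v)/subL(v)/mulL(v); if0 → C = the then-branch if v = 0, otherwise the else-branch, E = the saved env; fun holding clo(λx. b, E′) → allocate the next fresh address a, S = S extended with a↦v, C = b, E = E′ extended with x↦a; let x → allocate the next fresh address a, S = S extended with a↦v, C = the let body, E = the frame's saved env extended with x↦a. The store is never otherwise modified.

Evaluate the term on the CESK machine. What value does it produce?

Answer: 1

Machine steps:
t=0: [C=(let q = ((λz. ((λp. z) 6)) 2) in ((λx. ((λp. 1) q)) 5)) | E=∅ | S=∅ | K=∅]
t=1: [C=((λz. ((λp. z) 6)) 2) | E=∅ | S=∅ | K=[let q]]
t=2: [C=(λz. ((λp. z) 6)) | E=∅ | S=∅ | K=[arg :: let q]]
t=3: [C=2 | E=∅ | S=∅ | K=[fun :: let q]]
t=4: [C=((λp. z) 6) | E={z↦0} | S={0↦2} | K=[let q]]
t=5: [C=(λp. z) | E={z↦0} | S={0↦2} | K=[arg :: let q]]
t=6: [C=6 | E={z↦0} | S={0↦2} | K=[fun :: let q]]
t=7: [C=z | E={p↦1, z↦0} | S={0↦2, 1↦6} | K=[let q]]
t=8: [C=((λx. ((λp. 1) q)) 5) | E={q↦2} | S={0↦2, 1↦6, 2↦2} | K=∅]
t=9: [C=(λx. ((λp. 1) q)) | E={q↦2} | S={0↦2, 1↦6, 2↦2} | K=[arg]]
t=10: [C=5 | E={q↦2} | S={0↦2, 1↦6, 2↦2} | K=[fun]]
t=11: [C=((λp. 1) q) | E={x↦3, q↦2} | S={0↦2, 1↦6, 2↦2, 3↦5} | K=∅]
t=12: [C=(λp. 1) | E={x↦3, q↦2} | S={0↦2, 1↦6, 2↦2, 3↦5} | K=[arg]]
t=13: [C=q | E={x↦3, q↦2} | S={0↦2, 1↦6, 2↦2, 3↦5} | K=[fun]]
t=14: [C=1 | E={p↦4, x↦3, q↦2} | S={0↦2, 1↦6, 2↦2, 3↦5, 4↦2} | K=∅]
→ final value 1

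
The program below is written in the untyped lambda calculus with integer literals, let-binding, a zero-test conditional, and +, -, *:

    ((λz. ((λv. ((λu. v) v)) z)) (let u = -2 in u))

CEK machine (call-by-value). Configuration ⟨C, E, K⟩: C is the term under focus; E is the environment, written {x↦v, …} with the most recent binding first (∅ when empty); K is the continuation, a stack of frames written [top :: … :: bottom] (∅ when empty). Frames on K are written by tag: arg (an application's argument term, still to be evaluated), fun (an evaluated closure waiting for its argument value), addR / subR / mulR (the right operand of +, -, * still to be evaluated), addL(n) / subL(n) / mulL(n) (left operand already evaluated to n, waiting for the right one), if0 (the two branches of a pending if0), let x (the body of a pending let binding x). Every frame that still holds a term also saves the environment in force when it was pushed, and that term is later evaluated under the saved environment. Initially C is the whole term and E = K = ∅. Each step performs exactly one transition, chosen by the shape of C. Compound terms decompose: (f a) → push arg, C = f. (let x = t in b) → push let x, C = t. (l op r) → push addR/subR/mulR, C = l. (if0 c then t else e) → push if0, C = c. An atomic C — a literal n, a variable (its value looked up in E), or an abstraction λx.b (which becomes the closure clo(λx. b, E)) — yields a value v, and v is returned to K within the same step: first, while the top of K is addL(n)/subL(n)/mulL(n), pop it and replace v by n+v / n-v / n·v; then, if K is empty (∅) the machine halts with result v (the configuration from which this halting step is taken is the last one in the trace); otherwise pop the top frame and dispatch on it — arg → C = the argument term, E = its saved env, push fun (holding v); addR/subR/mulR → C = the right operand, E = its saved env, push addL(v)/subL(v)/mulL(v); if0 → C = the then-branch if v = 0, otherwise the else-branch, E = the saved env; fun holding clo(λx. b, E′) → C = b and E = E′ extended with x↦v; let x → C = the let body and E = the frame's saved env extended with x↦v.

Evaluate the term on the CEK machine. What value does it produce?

Answer: -2

Machine steps:
0. [C=((λz. ((λv. ((λu. v) v)) z)) (let u = -2 in u)) | E=∅ | K=∅]
1. [C=(λz. ((λv. ((λu. v) v)) z)) | E=∅ | K=[arg]]
2. [C=(let u = -2 in u) | E=∅ | K=[fun]]
3. [C=-2 | E=∅ | K=[let u :: fun]]
4. [C=u | E={u↦-2} | K=[fun]]
5. [C=((λv. ((λu. v) v)) z) | E={z↦-2} | K=∅]
6. [C=(λv. ((λu. v) v)) | E={z↦-2} | K=[arg]]
7. [C=z | E={z↦-2} | K=[fun]]
8. [C=((λu. v) v) | E={v↦-2, z↦-2} | K=∅]
9. [C=(λu. v) | E={v↦-2, z↦-2} | K=[arg]]
10. [C=v | E={v↦-2, z↦-2} | K=[fun]]
11. [C=v | E={u↦-2, v↦-2, z↦-2} | K=∅]
→ final value -2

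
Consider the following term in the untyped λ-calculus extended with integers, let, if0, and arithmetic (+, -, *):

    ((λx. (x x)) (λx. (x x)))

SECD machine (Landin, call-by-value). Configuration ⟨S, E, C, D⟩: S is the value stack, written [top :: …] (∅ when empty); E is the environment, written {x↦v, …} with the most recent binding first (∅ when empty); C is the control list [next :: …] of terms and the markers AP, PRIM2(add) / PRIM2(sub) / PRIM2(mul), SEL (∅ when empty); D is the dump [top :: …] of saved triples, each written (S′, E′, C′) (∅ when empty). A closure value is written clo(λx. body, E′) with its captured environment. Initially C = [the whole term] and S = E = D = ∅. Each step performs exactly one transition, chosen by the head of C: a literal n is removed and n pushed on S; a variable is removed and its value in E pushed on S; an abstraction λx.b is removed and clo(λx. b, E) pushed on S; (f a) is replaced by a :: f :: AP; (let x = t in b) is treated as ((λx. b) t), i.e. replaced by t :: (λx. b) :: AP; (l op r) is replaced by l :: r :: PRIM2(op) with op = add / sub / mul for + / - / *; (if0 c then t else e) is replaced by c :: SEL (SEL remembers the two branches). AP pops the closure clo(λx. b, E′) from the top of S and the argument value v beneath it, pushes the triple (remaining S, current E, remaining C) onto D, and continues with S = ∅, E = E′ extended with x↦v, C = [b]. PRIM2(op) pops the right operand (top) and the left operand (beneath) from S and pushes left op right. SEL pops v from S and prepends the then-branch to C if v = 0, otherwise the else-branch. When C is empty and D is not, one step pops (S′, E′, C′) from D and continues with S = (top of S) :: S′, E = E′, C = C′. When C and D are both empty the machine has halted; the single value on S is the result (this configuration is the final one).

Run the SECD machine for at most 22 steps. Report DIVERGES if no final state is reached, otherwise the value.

0. ⟨S=∅; E=∅; C=[((λx. (x x)) (λx. (x x)))]; D=∅⟩
1. ⟨S=∅; E=∅; C=[(λx. (x x)) :: (λx. (x x)) :: AP]; D=∅⟩
2. ⟨S=[clo(λx. (x x), ∅)]; E=∅; C=[(λx. (x x)) :: AP]; D=∅⟩
3. ⟨S=[clo(λx. (x x), ∅) :: clo(λx. (x x), ∅)]; E=∅; C=[AP]; D=∅⟩
4. ⟨S=∅; E={x↦clo(λx. (x x), ∅)}; C=[(x x)]; D=[(∅, ∅, ∅)]⟩
5. ⟨S=∅; E={x↦clo(λx. (x x), ∅)}; C=[x :: x :: AP]; D=[(∅, ∅, ∅)]⟩
6. ⟨S=[clo(λx. (x x), ∅)]; E={x↦clo(λx. (x x), ∅)}; C=[x :: AP]; D=[(∅, ∅, ∅)]⟩
7. ⟨S=[clo(λx. (x x), ∅) :: clo(λx. (x x), ∅)]; E={x↦clo(λx. (x x), ∅)}; C=[AP]; D=[(∅, ∅, ∅)]⟩
8. ⟨S=∅; E={x↦clo(λx. (x x), ∅)}; C=[(x x)]; D=[(∅, {x↦clo(λx. (x x), ∅)}, ∅) :: (∅, ∅, ∅)]⟩
9. ⟨S=∅; E={x↦clo(λx. (x x), ∅)}; C=[x :: x :: AP]; D=[(∅, {x↦clo(λx. (x x), ∅)}, ∅) :: (∅, ∅, ∅)]⟩
10. ⟨S=[clo(λx. (x x), ∅)]; E={x↦clo(λx. (x x), ∅)}; C=[x :: AP]; D=[(∅, {x↦clo(λx. (x x), ∅)}, ∅) :: (∅, ∅, ∅)]⟩
11. ⟨S=[clo(λx. (x x), ∅) :: clo(λx. (x x), ∅)]; E={x↦clo(λx. (x x), ∅)}; C=[AP]; D=[(∅, {x↦clo(λx. (x x), ∅)}, ∅) :: (∅, ∅, ∅)]⟩
12. ⟨S=∅; E={x↦clo(λx. (x x), ∅)}; C=[(x x)]; D=[(∅, {x↦clo(λx. (x x), ∅)}, ∅) :: (∅, {x↦clo(λx. (x x), ∅)}, ∅) :: (∅, ∅, ∅)]⟩
13. ⟨S=∅; E={x↦clo(λx. (x x), ∅)}; C=[x :: x :: AP]; D=[(∅, {x↦clo(λx. (x x), ∅)}, ∅) :: (∅, {x↦clo(λx. (x x), ∅)}, ∅) :: (∅, ∅, ∅)]⟩
14. ⟨S=[clo(λx. (x x), ∅)]; E={x↦clo(λx. (x x), ∅)}; C=[x :: AP]; D=[(∅, {x↦clo(λx. (x x), ∅)}, ∅) :: (∅, {x↦clo(λx. (x x), ∅)}, ∅) :: (∅, ∅, ∅)]⟩
15. ⟨S=[clo(λx. (x x), ∅) :: clo(λx. (x x), ∅)]; E={x↦clo(λx. (x x), ∅)}; C=[AP]; D=[(∅, {x↦clo(λx. (x x), ∅)}, ∅) :: (∅, {x↦clo(λx. (x x), ∅)}, ∅) :: (∅, ∅, ∅)]⟩
16. ⟨S=∅; E={x↦clo(λx. (x x), ∅)}; C=[(x x)]; D=[(∅, {x↦clo(λx. (x x), ∅)}, ∅) :: (∅, {x↦clo(λx. (x x), ∅)}, ∅) :: (∅, {x↦clo(λx. (x x), ∅)}, ∅) :: (∅, ∅, ∅)]⟩
17. ⟨S=∅; E={x↦clo(λx. (x x), ∅)}; C=[x :: x :: AP]; D=[(∅, {x↦clo(λx. (x x), ∅)}, ∅) :: (∅, {x↦clo(λx. (x x), ∅)}, ∅) :: (∅, {x↦clo(λx. (x x), ∅)}, ∅) :: (∅, ∅, ∅)]⟩
18. ⟨S=[clo(λx. (x x), ∅)]; E={x↦clo(λx. (x x), ∅)}; C=[x :: AP]; D=[(∅, {x↦clo(λx. (x x), ∅)}, ∅) :: (∅, {x↦clo(λx. (x x), ∅)}, ∅) :: (∅, {x↦clo(λx. (x x), ∅)}, ∅) :: (∅, ∅, ∅)]⟩
19. ⟨S=[clo(λx. (x x), ∅) :: clo(λx. (x x), ∅)]; E={x↦clo(λx. (x x), ∅)}; C=[AP]; D=[(∅, {x↦clo(λx. (x x), ∅)}, ∅) :: (∅, {x↦clo(λx. (x x), ∅)}, ∅) :: (∅, {x↦clo(λx. (x x), ∅)}, ∅) :: (∅, ∅, ∅)]⟩
20. ⟨S=∅; E={x↦clo(λx. (x x), ∅)}; C=[(x x)]; D=[(∅, {x↦clo(λx. (x x), ∅)}, ∅) :: (∅, {x↦clo(λx. (x x), ∅)}, ∅) :: (∅, {x↦clo(λx. (x x), ∅)}, ∅) :: (∅, {x↦clo(λx. (x x), ∅)}, ∅) :: (∅, ∅, ∅)]⟩
21. ⟨S=∅; E={x↦clo(λx. (x x), ∅)}; C=[x :: x :: AP]; D=[(∅, {x↦clo(λx. (x x), ∅)}, ∅) :: (∅, {x↦clo(λx. (x x), ∅)}, ∅) :: (∅, {x↦clo(λx. (x x), ∅)}, ∅) :: (∅, {x↦clo(λx. (x x), ∅)}, ∅) :: (∅, ∅, ∅)]⟩
22. ⟨S=[clo(λx. (x x), ∅)]; E={x↦clo(λx. (x x), ∅)}; C=[x :: AP]; D=[(∅, {x↦clo(λx. (x x), ∅)}, ∅) :: (∅, {x↦clo(λx. (x x), ∅)}, ∅) :: (∅, {x↦clo(λx. (x x), ∅)}, ∅) :: (∅, {x↦clo(λx. (x x), ∅)}, ∅) :: (∅, ∅, ∅)]⟩
→ 22 transitions taken and the configuration is still not final: no result within 22 steps

Answer: DIVERGES (no final state within 22 steps)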